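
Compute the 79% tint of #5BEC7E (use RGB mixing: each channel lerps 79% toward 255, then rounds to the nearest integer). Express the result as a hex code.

#5BEC7E is rgb(91, 236, 126).
A 79% tint moves each channel 79% toward 255:
  R: 91 + 0.79×(255−91) = 91 + 129.56 = 220.56 → 221
  G: 236 + 0.79×(255−236) = 236 + 15.01 = 251.01 → 251
  B: 126 + 101.91 = 227.91 → 228
rgb(221, 251, 228) = #DDFBE4.

#DDFBE4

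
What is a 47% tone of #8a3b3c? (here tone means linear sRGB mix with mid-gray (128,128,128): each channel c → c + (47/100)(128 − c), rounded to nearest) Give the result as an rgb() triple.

rgb(133, 91, 92)

#8a3b3c is rgb(138, 59, 60).
A 47% tone moves each channel 47% toward 128:
  R: 138 + 0.47×(128−138) = 138 − 4.7 = 133.3 → 133
  G: 59 + 0.47×(128−59) = 59 + 32.43 = 91.43 → 91
  B: 60 + 0.47×(128−60) = 60 + 31.96 = 91.96 → 92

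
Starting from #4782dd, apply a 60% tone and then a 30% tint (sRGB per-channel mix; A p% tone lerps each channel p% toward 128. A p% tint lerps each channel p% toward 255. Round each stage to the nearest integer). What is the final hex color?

#4782dd is rgb(71, 130, 221).
Per channel, c → c + 0.6(128 − c):
  R: 71 + 0.6×(128−71) = 71 + 34.2 = 105.2 → 105
  G: 130 + 0.6×(128−130) = 130 − 1.2 = 128.8 → 129
  B: 221 − 55.8 = 165.2 → 165
After the tone: rgb(105, 129, 165) = #6981a5.
Lerp each channel 30% toward 255:
  R: 105 + 45 = 150 → 150
  G: 129 + 37.8 = 166.8 → 167
  B: 165 + 0.3×(255−165) = 165 + 27 = 192 → 192
rgb(150, 167, 192) = #96a7c0.

#96a7c0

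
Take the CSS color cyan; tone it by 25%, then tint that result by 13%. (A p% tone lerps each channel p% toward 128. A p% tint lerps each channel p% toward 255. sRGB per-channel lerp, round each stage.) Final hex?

CSS cyan is rgb(0, 255, 255).
Per channel, c → c + 0.25(128 − c):
  R: 0 + 32 = 32 → 32
  G: 255 + 0.25×(128−255) = 255 − 31.75 = 223.25 → 223
  B: 255 + 0.25×(128−255) = 255 − 31.75 = 223.25 → 223
After the tone: rgb(32, 223, 223) = #20dfdf.
Lerp each channel 13% toward 255:
  R: 32 + 28.99 = 60.99 → 61
  G: 223 + 0.13×(255−223) = 223 + 4.16 = 227.16 → 227
  B: 223 + 4.16 = 227.16 → 227
rgb(61, 227, 227) = #3de3e3.

#3de3e3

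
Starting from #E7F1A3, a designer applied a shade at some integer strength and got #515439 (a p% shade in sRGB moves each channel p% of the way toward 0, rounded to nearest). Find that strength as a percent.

65%

#E7F1A3 is rgb(231, 241, 163); #515439 is rgb(81, 84, 57).
On the G channel (widest range): 84 ≈ 241 + (p/100)(0 − 241), so p ≈ 100×(84 − 241)/(0 − 241) = -15700/-241 = 65.15.
p = 65 reproduces all three channels after rounding.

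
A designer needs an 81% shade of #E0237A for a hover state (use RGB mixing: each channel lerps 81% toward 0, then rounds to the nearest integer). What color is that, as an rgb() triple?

rgb(43, 7, 23)

#E0237A is rgb(224, 35, 122).
An 81% shade moves each channel 81% toward 0:
  R: 224 + 0.81×(0−224) = 224 − 181.44 = 42.56 → 43
  G: 35 + 0.81×(0−35) = 35 − 28.35 = 6.65 → 7
  B: 122 − 98.82 = 23.18 → 23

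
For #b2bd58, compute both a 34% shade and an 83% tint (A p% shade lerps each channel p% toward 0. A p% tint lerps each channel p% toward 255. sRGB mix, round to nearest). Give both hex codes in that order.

#b2bd58 is rgb(178, 189, 88).
34% shade:
  R: 178 + 0.34×(0−178) = 178 − 60.52 = 117.48 → 117
  G: 189 − 64.26 = 124.74 → 125
  B: 88 + 0.34×(0−88) = 88 − 29.92 = 58.08 → 58
  → #757d3a
83% tint:
  R: 178 + 63.91 = 241.91 → 242
  G: 189 + 0.83×(255−189) = 189 + 54.78 = 243.78 → 244
  B: 88 + 0.83×(255−88) = 88 + 138.61 = 226.61 → 227
  → #f2f4e3

#757d3a, #f2f4e3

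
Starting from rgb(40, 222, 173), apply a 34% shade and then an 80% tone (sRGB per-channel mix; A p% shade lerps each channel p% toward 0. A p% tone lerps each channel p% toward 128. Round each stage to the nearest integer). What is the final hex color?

#6c847d

A 34% shade moves each channel 34% toward 0:
  R: 40 + 0.34×(0−40) = 40 − 13.6 = 26.4 → 26
  G: 222 + 0.34×(0−222) = 222 − 75.48 = 146.52 → 147
  B: 173 + 0.34×(0−173) = 173 − 58.82 = 114.18 → 114
After the shade: rgb(26, 147, 114) = #1a9372.
Per channel, c → c + 0.8(128 − c):
  R: 26 + 81.6 = 107.6 → 108
  G: 147 + 0.8×(128−147) = 147 − 15.2 = 131.8 → 132
  B: 114 + 11.2 = 125.2 → 125
rgb(108, 132, 125) = #6c847d.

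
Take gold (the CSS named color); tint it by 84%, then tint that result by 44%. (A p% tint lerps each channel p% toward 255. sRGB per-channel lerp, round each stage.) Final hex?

CSS gold is rgb(255, 215, 0).
An 84% tint moves each channel 84% toward 255:
  R: 255 + 0 = 255 → 255
  G: 215 + 0.84×(255−215) = 215 + 33.6 = 248.6 → 249
  B: 0 + 0.84×(255−0) = 0 + 214.2 = 214.2 → 214
After the tint: rgb(255, 249, 214) = #fff9d6.
Per channel, c → c + 0.44(255 − c):
  R: 255 + 0.44×(255−255) = 255 + 0 = 255 → 255
  G: 249 + 2.64 = 251.64 → 252
  B: 214 + 0.44×(255−214) = 214 + 18.04 = 232.04 → 232
rgb(255, 252, 232) = #fffce8.

#fffce8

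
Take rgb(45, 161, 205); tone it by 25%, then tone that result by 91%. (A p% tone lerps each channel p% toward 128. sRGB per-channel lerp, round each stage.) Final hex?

#7a8285

A 25% tone moves each channel 25% toward 128:
  R: 45 + 20.75 = 65.75 → 66
  G: 161 + 0.25×(128−161) = 161 − 8.25 = 152.75 → 153
  B: 205 + 0.25×(128−205) = 205 − 19.25 = 185.75 → 186
After the tone: rgb(66, 153, 186) = #4299ba.
Per channel, c → c + 0.91(128 − c):
  R: 66 + 56.42 = 122.42 → 122
  G: 153 + 0.91×(128−153) = 153 − 22.75 = 130.25 → 130
  B: 186 − 52.78 = 133.22 → 133
rgb(122, 130, 133) = #7a8285.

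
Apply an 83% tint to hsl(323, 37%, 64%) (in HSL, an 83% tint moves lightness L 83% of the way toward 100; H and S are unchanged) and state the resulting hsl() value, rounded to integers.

L moves 83% from 64 toward 100: 64 + 29.88 = 93.88 → 94.
H and S are unchanged.

hsl(323, 37%, 94%)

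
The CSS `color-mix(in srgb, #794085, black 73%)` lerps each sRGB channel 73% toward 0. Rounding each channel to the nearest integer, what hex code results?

#794085 is rgb(121, 64, 133).
Lerp each channel 73% toward 0:
  R: 121 − 88.33 = 32.67 → 33
  G: 64 − 46.72 = 17.28 → 17
  B: 133 + 0.73×(0−133) = 133 − 97.09 = 35.91 → 36
rgb(33, 17, 36) = #211124.

#211124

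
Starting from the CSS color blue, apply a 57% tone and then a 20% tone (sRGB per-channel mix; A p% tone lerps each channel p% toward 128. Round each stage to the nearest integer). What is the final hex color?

CSS blue is rgb(0, 0, 255).
Per channel, c → c + 0.57(128 − c):
  R: 0 + 72.96 = 72.96 → 73
  G: 0 + 0.57×(128−0) = 0 + 72.96 = 72.96 → 73
  B: 255 − 72.39 = 182.61 → 183
After the tone: rgb(73, 73, 183) = #4949b7.
Per channel, c → c + 0.2(128 − c):
  R: 73 + 0.2×(128−73) = 73 + 11 = 84 → 84
  G: 73 + 0.2×(128−73) = 73 + 11 = 84 → 84
  B: 183 − 11 = 172 → 172
rgb(84, 84, 172) = #5454ac.

#5454ac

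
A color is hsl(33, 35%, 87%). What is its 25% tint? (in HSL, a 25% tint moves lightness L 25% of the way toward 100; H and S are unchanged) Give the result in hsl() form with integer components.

L moves 25% from 87 toward 100: 87 + 3.25 = 90.25 → 90.
H and S are unchanged.

hsl(33, 35%, 90%)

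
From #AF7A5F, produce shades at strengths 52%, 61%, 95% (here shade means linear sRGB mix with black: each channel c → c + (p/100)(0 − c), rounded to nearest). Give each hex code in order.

#AF7A5F is rgb(175, 122, 95).
52%: (175 − 91 = 84→84, 122 − 63.44 = 58.56→59, 95 − 49.4 = 45.6→46) → #543B2E
61%: (175 − 106.75 = 68.25→68, 122 − 74.42 = 47.58→48, 95 − 57.95 = 37.05→37) → #443025
95%: (175 − 166.25 = 8.75→9, 122 − 115.9 = 6.1→6, 95 − 90.25 = 4.75→5) → #090605

#543B2E, #443025, #090605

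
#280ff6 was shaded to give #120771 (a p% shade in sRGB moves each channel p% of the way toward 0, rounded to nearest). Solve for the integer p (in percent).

54%

#280ff6 is rgb(40, 15, 246); #120771 is rgb(18, 7, 113).
On the B channel (widest range): 113 ≈ 246 + (p/100)(0 − 246), so p ≈ 100×(113 − 246)/(0 − 246) = -13300/-246 = 54.07.
p = 54 reproduces all three channels after rounding.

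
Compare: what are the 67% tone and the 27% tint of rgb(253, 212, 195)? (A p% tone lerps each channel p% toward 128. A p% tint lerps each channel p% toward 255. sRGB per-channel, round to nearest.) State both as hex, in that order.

#A99C96, #FEE0D3

67% tone:
  R: 253 + 0.67×(128−253) = 253 − 83.75 = 169.25 → 169
  G: 212 + 0.67×(128−212) = 212 − 56.28 = 155.72 → 156
  B: 195 − 44.89 = 150.11 → 150
  → #A99C96
27% tint:
  R: 253 + 0.27×(255−253) = 253 + 0.54 = 253.54 → 254
  G: 212 + 11.61 = 223.61 → 224
  B: 195 + 0.27×(255−195) = 195 + 16.2 = 211.2 → 211
  → #FEE0D3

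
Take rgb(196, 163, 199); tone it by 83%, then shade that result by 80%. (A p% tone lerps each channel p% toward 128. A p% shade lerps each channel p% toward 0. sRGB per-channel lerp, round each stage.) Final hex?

#1C1B1C

Lerp each channel 83% toward 128:
  R: 196 − 56.44 = 139.56 → 140
  G: 163 + 0.83×(128−163) = 163 − 29.05 = 133.95 → 134
  B: 199 + 0.83×(128−199) = 199 − 58.93 = 140.07 → 140
After the tone: rgb(140, 134, 140) = #8C868C.
An 80% shade moves each channel 80% toward 0:
  R: 140 + 0.8×(0−140) = 140 − 112 = 28 → 28
  G: 134 − 107.2 = 26.8 → 27
  B: 140 + 0.8×(0−140) = 140 − 112 = 28 → 28
rgb(28, 27, 28) = #1C1B1C.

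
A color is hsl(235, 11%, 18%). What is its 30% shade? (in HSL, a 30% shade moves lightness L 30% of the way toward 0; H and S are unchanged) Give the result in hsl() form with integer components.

hsl(235, 11%, 13%)

L moves 30% from 18 toward 0: 18 − 5.4 = 12.6 → 13.
H and S are unchanged.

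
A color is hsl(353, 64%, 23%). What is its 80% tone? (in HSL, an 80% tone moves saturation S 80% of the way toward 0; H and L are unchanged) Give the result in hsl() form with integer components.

hsl(353, 13%, 23%)

S moves 80% from 64 toward 0: 64 − 51.2 = 12.8 → 13.
H and L are unchanged.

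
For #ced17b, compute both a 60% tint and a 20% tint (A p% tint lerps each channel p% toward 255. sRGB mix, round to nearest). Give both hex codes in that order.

#ebedca, #d8da95

#ced17b is rgb(206, 209, 123).
60% tint:
  R: 206 + 29.4 = 235.4 → 235
  G: 209 + 27.6 = 236.6 → 237
  B: 123 + 0.6×(255−123) = 123 + 79.2 = 202.2 → 202
  → #ebedca
20% tint:
  R: 206 + 0.2×(255−206) = 206 + 9.8 = 215.8 → 216
  G: 209 + 0.2×(255−209) = 209 + 9.2 = 218.2 → 218
  B: 123 + 26.4 = 149.4 → 149
  → #d8da95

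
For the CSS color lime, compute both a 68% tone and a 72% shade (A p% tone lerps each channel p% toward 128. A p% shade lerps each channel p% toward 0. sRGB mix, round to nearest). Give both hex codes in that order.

CSS lime is rgb(0, 255, 0).
68% tone:
  R: 0 + 0.68×(128−0) = 0 + 87.04 = 87.04 → 87
  G: 255 + 0.68×(128−255) = 255 − 86.36 = 168.64 → 169
  B: 0 + 87.04 = 87.04 → 87
  → #57A957
72% shade:
  R: 0 + 0.72×(0−0) = 0 + 0 = 0 → 0
  G: 255 − 183.6 = 71.4 → 71
  B: 0 + 0.72×(0−0) = 0 + 0 = 0 → 0
  → #004700

#57A957, #004700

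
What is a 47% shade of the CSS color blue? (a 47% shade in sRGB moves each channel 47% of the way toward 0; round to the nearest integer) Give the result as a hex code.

#000087

CSS blue is rgb(0, 0, 255).
Per channel, c → c + 0.47(0 − c):
  R: 0 + 0.47×(0−0) = 0 + 0 = 0 → 0
  G: 0 + 0.47×(0−0) = 0 + 0 = 0 → 0
  B: 255 + 0.47×(0−255) = 255 − 119.85 = 135.15 → 135
rgb(0, 0, 135) = #000087.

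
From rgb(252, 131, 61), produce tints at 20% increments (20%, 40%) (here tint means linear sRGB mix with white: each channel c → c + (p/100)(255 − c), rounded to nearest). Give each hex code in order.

20%: (252 + 0.6 = 252.6→253, 131 + 24.8 = 155.8→156, 61 + 38.8 = 99.8→100) → #fd9c64
40%: (252 + 1.2 = 253.2→253, 131 + 49.6 = 180.6→181, 61 + 77.6 = 138.6→139) → #fdb58b

#fd9c64, #fdb58b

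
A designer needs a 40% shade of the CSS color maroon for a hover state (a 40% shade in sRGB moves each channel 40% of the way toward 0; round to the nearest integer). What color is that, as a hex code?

CSS maroon is rgb(128, 0, 0).
A 40% shade moves each channel 40% toward 0:
  R: 128 + 0.4×(0−128) = 128 − 51.2 = 76.8 → 77
  G: 0 + 0 = 0 → 0
  B: 0 + 0 = 0 → 0
rgb(77, 0, 0) = #4D0000.

#4D0000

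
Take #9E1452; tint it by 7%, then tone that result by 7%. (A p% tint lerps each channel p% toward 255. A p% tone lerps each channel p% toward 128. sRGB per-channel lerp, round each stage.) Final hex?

#A22A60

#9E1452 is rgb(158, 20, 82).
Per channel, c → c + 0.07(255 − c):
  R: 158 + 0.07×(255−158) = 158 + 6.79 = 164.79 → 165
  G: 20 + 0.07×(255−20) = 20 + 16.45 = 36.45 → 36
  B: 82 + 0.07×(255−82) = 82 + 12.11 = 94.11 → 94
After the tint: rgb(165, 36, 94) = #A5245E.
Per channel, c → c + 0.07(128 − c):
  R: 165 + 0.07×(128−165) = 165 − 2.59 = 162.41 → 162
  G: 36 + 0.07×(128−36) = 36 + 6.44 = 42.44 → 42
  B: 94 + 2.38 = 96.38 → 96
rgb(162, 42, 96) = #A22A60.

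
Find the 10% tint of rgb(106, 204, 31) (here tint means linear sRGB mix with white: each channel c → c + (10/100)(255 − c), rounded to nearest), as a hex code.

A 10% tint moves each channel 10% toward 255:
  R: 106 + 0.1×(255−106) = 106 + 14.9 = 120.9 → 121
  G: 204 + 0.1×(255−204) = 204 + 5.1 = 209.1 → 209
  B: 31 + 0.1×(255−31) = 31 + 22.4 = 53.4 → 53
rgb(121, 209, 53) = #79d135.

#79d135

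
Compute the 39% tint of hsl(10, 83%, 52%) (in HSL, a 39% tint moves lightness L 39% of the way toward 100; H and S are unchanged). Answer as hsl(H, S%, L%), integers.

L moves 39% from 52 toward 100: 52 + 18.72 = 70.72 → 71.
H and S are unchanged.

hsl(10, 83%, 71%)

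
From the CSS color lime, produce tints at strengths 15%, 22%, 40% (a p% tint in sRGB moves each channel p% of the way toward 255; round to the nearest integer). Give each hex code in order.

CSS lime is rgb(0, 255, 0).
15%: (0 + 38.25 = 38.25→38, 255→255, 0 + 38.25 = 38.25→38) → #26FF26
22%: (0 + 56.1 = 56.1→56, 255→255, 0 + 56.1 = 56.1→56) → #38FF38
40%: (0 + 102 = 102→102, 255→255, 0 + 102 = 102→102) → #66FF66

#26FF26, #38FF38, #66FF66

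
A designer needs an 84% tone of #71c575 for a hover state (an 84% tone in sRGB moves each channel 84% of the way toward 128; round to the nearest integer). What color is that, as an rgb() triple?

rgb(126, 139, 126)

#71c575 is rgb(113, 197, 117).
Lerp each channel 84% toward 128:
  R: 113 + 0.84×(128−113) = 113 + 12.6 = 125.6 → 126
  G: 197 − 57.96 = 139.04 → 139
  B: 117 + 0.84×(128−117) = 117 + 9.24 = 126.24 → 126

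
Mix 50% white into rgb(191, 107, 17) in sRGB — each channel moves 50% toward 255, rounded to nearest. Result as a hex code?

Per channel, c → c + 0.5(255 − c):
  R: 191 + 0.5×(255−191) = 191 + 32 = 223 → 223
  G: 107 + 74 = 181 → 181
  B: 17 + 0.5×(255−17) = 17 + 119 = 136 → 136
rgb(223, 181, 136) = #dfb588.

#dfb588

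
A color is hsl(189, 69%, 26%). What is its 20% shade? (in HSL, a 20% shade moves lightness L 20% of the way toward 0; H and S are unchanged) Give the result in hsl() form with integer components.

L moves 20% from 26 toward 0: 26 − 5.2 = 20.8 → 21.
H and S are unchanged.

hsl(189, 69%, 21%)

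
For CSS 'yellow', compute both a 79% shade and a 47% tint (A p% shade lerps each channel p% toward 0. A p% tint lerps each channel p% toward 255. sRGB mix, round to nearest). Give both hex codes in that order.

#363600, #ffff78

CSS yellow is rgb(255, 255, 0).
79% shade:
  R: 255 + 0.79×(0−255) = 255 − 201.45 = 53.55 → 54
  G: 255 + 0.79×(0−255) = 255 − 201.45 = 53.55 → 54
  B: 0 + 0 = 0 → 0
  → #363600
47% tint:
  R: 255 + 0.47×(255−255) = 255 + 0 = 255 → 255
  G: 255 + 0.47×(255−255) = 255 + 0 = 255 → 255
  B: 0 + 119.85 = 119.85 → 120
  → #ffff78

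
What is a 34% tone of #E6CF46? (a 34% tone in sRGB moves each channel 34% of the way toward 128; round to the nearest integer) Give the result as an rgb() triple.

rgb(195, 180, 90)

#E6CF46 is rgb(230, 207, 70).
Per channel, c → c + 0.34(128 − c):
  R: 230 − 34.68 = 195.32 → 195
  G: 207 − 26.86 = 180.14 → 180
  B: 70 + 0.34×(128−70) = 70 + 19.72 = 89.72 → 90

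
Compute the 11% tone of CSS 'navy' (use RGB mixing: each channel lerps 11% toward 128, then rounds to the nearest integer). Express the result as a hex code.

#0E0E80

CSS navy is rgb(0, 0, 128).
Per channel, c → c + 0.11(128 − c):
  R: 0 + 0.11×(128−0) = 0 + 14.08 = 14.08 → 14
  G: 0 + 14.08 = 14.08 → 14
  B: 128 + 0.11×(128−128) = 128 + 0 = 128 → 128
rgb(14, 14, 128) = #0E0E80.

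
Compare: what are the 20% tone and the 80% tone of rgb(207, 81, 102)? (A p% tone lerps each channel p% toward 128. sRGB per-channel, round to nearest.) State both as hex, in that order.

20% tone:
  R: 207 + 0.2×(128−207) = 207 − 15.8 = 191.2 → 191
  G: 81 + 0.2×(128−81) = 81 + 9.4 = 90.4 → 90
  B: 102 + 0.2×(128−102) = 102 + 5.2 = 107.2 → 107
  → #BF5A6B
80% tone:
  R: 207 + 0.8×(128−207) = 207 − 63.2 = 143.8 → 144
  G: 81 + 0.8×(128−81) = 81 + 37.6 = 118.6 → 119
  B: 102 + 0.8×(128−102) = 102 + 20.8 = 122.8 → 123
  → #90777B

#BF5A6B, #90777B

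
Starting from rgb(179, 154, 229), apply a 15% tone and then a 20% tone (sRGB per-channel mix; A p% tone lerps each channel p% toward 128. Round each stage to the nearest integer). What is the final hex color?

Per channel, c → c + 0.15(128 − c):
  R: 179 + 0.15×(128−179) = 179 − 7.65 = 171.35 → 171
  G: 154 + 0.15×(128−154) = 154 − 3.9 = 150.1 → 150
  B: 229 + 0.15×(128−229) = 229 − 15.15 = 213.85 → 214
After the tone: rgb(171, 150, 214) = #ab96d6.
Per channel, c → c + 0.2(128 − c):
  R: 171 + 0.2×(128−171) = 171 − 8.6 = 162.4 → 162
  G: 150 − 4.4 = 145.6 → 146
  B: 214 + 0.2×(128−214) = 214 − 17.2 = 196.8 → 197
rgb(162, 146, 197) = #a292c5.

#a292c5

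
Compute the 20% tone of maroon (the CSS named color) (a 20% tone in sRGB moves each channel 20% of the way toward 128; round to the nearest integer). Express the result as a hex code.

CSS maroon is rgb(128, 0, 0).
Lerp each channel 20% toward 128:
  R: 128 + 0.2×(128−128) = 128 + 0 = 128 → 128
  G: 0 + 25.6 = 25.6 → 26
  B: 0 + 0.2×(128−0) = 0 + 25.6 = 25.6 → 26
rgb(128, 26, 26) = #801a1a.

#801a1a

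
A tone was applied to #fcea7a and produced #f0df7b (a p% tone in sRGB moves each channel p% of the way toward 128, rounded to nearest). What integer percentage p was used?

#fcea7a is rgb(252, 234, 122); #f0df7b is rgb(240, 223, 123).
On the R channel (widest range): 240 ≈ 252 + (p/100)(128 − 252), so p ≈ 100×(240 − 252)/(128 − 252) = -1200/-124 = 9.68.
p = 10 reproduces all three channels after rounding.

10%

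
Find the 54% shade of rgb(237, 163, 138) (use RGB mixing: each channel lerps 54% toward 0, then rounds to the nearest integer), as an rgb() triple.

Per channel, c → c + 0.54(0 − c):
  R: 237 − 127.98 = 109.02 → 109
  G: 163 + 0.54×(0−163) = 163 − 88.02 = 74.98 → 75
  B: 138 + 0.54×(0−138) = 138 − 74.52 = 63.48 → 63

rgb(109, 75, 63)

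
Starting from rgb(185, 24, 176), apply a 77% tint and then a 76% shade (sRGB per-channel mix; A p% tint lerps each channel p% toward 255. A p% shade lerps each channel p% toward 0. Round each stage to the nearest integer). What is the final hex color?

Lerp each channel 77% toward 255:
  R: 185 + 0.77×(255−185) = 185 + 53.9 = 238.9 → 239
  G: 24 + 177.87 = 201.87 → 202
  B: 176 + 0.77×(255−176) = 176 + 60.83 = 236.83 → 237
After the tint: rgb(239, 202, 237) = #EFCAED.
Per channel, c → c + 0.76(0 − c):
  R: 239 − 181.64 = 57.36 → 57
  G: 202 + 0.76×(0−202) = 202 − 153.52 = 48.48 → 48
  B: 237 − 180.12 = 56.88 → 57
rgb(57, 48, 57) = #393039.

#393039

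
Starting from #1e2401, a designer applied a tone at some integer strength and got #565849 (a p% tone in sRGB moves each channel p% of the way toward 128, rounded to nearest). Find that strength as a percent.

57%

#1e2401 is rgb(30, 36, 1); #565849 is rgb(86, 88, 73).
On the B channel (widest range): 73 ≈ 1 + (p/100)(128 − 1), so p ≈ 100×(73 − 1)/(128 − 1) = 7200/127 = 56.69.
p = 57 reproduces all three channels after rounding.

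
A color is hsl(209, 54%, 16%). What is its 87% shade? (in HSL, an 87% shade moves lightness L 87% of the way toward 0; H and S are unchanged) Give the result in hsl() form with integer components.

hsl(209, 54%, 2%)

L moves 87% from 16 toward 0: 16 − 13.92 = 2.08 → 2.
H and S are unchanged.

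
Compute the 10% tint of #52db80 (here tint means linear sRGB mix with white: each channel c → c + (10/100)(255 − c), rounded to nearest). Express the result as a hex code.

#52db80 is rgb(82, 219, 128).
A 10% tint moves each channel 10% toward 255:
  R: 82 + 0.1×(255−82) = 82 + 17.3 = 99.3 → 99
  G: 219 + 3.6 = 222.6 → 223
  B: 128 + 0.1×(255−128) = 128 + 12.7 = 140.7 → 141
rgb(99, 223, 141) = #63df8d.

#63df8d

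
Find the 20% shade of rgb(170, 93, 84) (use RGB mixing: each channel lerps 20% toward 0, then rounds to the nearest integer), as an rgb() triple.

rgb(136, 74, 67)

Per channel, c → c + 0.2(0 − c):
  R: 170 + 0.2×(0−170) = 170 − 34 = 136 → 136
  G: 93 + 0.2×(0−93) = 93 − 18.6 = 74.4 → 74
  B: 84 + 0.2×(0−84) = 84 − 16.8 = 67.2 → 67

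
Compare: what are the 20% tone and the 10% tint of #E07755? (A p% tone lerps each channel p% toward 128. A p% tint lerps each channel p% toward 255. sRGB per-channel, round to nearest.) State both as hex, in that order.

#E07755 is rgb(224, 119, 85).
20% tone:
  R: 224 − 19.2 = 204.8 → 205
  G: 119 + 1.8 = 120.8 → 121
  B: 85 + 0.2×(128−85) = 85 + 8.6 = 93.6 → 94
  → #CD795E
10% tint:
  R: 224 + 3.1 = 227.1 → 227
  G: 119 + 0.1×(255−119) = 119 + 13.6 = 132.6 → 133
  B: 85 + 0.1×(255−85) = 85 + 17 = 102 → 102
  → #E38566

#CD795E, #E38566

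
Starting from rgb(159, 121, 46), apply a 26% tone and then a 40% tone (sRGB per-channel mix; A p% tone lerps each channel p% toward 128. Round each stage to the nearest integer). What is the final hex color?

#8E7D5B

Lerp each channel 26% toward 128:
  R: 159 + 0.26×(128−159) = 159 − 8.06 = 150.94 → 151
  G: 121 + 0.26×(128−121) = 121 + 1.82 = 122.82 → 123
  B: 46 + 0.26×(128−46) = 46 + 21.32 = 67.32 → 67
After the tone: rgb(151, 123, 67) = #977B43.
Lerp each channel 40% toward 128:
  R: 151 − 9.2 = 141.8 → 142
  G: 123 + 0.4×(128−123) = 123 + 2 = 125 → 125
  B: 67 + 0.4×(128−67) = 67 + 24.4 = 91.4 → 91
rgb(142, 125, 91) = #8E7D5B.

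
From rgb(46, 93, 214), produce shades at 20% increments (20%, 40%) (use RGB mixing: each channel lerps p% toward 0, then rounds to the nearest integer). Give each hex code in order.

#254AAB, #1C3880

20%: (46 − 9.2 = 36.8→37, 93 − 18.6 = 74.4→74, 214 − 42.8 = 171.2→171) → #254AAB
40%: (46 − 18.4 = 27.6→28, 93 − 37.2 = 55.8→56, 214 − 85.6 = 128.4→128) → #1C3880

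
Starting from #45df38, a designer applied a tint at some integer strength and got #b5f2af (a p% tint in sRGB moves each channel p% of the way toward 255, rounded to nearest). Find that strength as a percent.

#45df38 is rgb(69, 223, 56); #b5f2af is rgb(181, 242, 175).
On the B channel (widest range): 175 ≈ 56 + (p/100)(255 − 56), so p ≈ 100×(175 − 56)/(255 − 56) = 11900/199 = 59.80.
p = 60 reproduces all three channels after rounding.

60%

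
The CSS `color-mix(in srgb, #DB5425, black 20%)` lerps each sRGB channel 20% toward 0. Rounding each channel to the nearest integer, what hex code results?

#AF431E

#DB5425 is rgb(219, 84, 37).
A 20% shade moves each channel 20% toward 0:
  R: 219 + 0.2×(0−219) = 219 − 43.8 = 175.2 → 175
  G: 84 + 0.2×(0−84) = 84 − 16.8 = 67.2 → 67
  B: 37 + 0.2×(0−37) = 37 − 7.4 = 29.6 → 30
rgb(175, 67, 30) = #AF431E.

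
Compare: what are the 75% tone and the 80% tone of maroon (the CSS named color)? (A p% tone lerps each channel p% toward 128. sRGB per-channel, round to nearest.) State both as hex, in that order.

#806060, #806666

CSS maroon is rgb(128, 0, 0).
75% tone:
  R: 128 + 0.75×(128−128) = 128 + 0 = 128 → 128
  G: 0 + 96 = 96 → 96
  B: 0 + 96 = 96 → 96
  → #806060
80% tone:
  R: 128 + 0.8×(128−128) = 128 + 0 = 128 → 128
  G: 0 + 0.8×(128−0) = 0 + 102.4 = 102.4 → 102
  B: 0 + 0.8×(128−0) = 0 + 102.4 = 102.4 → 102
  → #806666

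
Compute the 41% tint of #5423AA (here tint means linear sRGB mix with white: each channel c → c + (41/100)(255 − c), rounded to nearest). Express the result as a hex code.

#5423AA is rgb(84, 35, 170).
A 41% tint moves each channel 41% toward 255:
  R: 84 + 0.41×(255−84) = 84 + 70.11 = 154.11 → 154
  G: 35 + 0.41×(255−35) = 35 + 90.2 = 125.2 → 125
  B: 170 + 0.41×(255−170) = 170 + 34.85 = 204.85 → 205
rgb(154, 125, 205) = #9A7DCD.

#9A7DCD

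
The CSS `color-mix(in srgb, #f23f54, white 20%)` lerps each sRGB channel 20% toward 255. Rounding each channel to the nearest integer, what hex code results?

#f23f54 is rgb(242, 63, 84).
Per channel, c → c + 0.2(255 − c):
  R: 242 + 0.2×(255−242) = 242 + 2.6 = 244.6 → 245
  G: 63 + 0.2×(255−63) = 63 + 38.4 = 101.4 → 101
  B: 84 + 0.2×(255−84) = 84 + 34.2 = 118.2 → 118
rgb(245, 101, 118) = #f56576.

#f56576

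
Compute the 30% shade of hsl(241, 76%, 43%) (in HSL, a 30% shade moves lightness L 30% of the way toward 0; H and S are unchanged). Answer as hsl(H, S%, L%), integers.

hsl(241, 76%, 30%)

L moves 30% from 43 toward 0: 43 − 12.9 = 30.1 → 30.
H and S are unchanged.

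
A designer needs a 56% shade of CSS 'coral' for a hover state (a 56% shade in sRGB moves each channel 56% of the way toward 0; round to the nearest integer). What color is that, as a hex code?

CSS coral is rgb(255, 127, 80).
A 56% shade moves each channel 56% toward 0:
  R: 255 + 0.56×(0−255) = 255 − 142.8 = 112.2 → 112
  G: 127 − 71.12 = 55.88 → 56
  B: 80 − 44.8 = 35.2 → 35
rgb(112, 56, 35) = #703823.

#703823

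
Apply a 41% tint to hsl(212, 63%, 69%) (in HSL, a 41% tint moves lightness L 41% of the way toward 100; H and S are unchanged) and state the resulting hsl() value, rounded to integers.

hsl(212, 63%, 82%)

L moves 41% from 69 toward 100: 69 + 12.71 = 81.71 → 82.
H and S are unchanged.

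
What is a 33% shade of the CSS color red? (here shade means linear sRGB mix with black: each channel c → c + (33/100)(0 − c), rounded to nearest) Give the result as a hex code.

#AB0000

CSS red is rgb(255, 0, 0).
Per channel, c → c + 0.33(0 − c):
  R: 255 + 0.33×(0−255) = 255 − 84.15 = 170.85 → 171
  G: 0 + 0.33×(0−0) = 0 + 0 = 0 → 0
  B: 0 + 0 = 0 → 0
rgb(171, 0, 0) = #AB0000.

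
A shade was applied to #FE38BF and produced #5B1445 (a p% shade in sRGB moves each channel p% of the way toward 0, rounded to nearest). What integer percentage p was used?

#FE38BF is rgb(254, 56, 191); #5B1445 is rgb(91, 20, 69).
On the R channel (widest range): 91 ≈ 254 + (p/100)(0 − 254), so p ≈ 100×(91 − 254)/(0 − 254) = -16300/-254 = 64.17.
p = 64 reproduces all three channels after rounding.

64%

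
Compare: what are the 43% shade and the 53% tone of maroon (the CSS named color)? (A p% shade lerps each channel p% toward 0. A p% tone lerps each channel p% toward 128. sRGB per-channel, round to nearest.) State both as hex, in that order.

#490000, #804444

CSS maroon is rgb(128, 0, 0).
43% shade:
  R: 128 + 0.43×(0−128) = 128 − 55.04 = 72.96 → 73
  G: 0 + 0.43×(0−0) = 0 + 0 = 0 → 0
  B: 0 + 0.43×(0−0) = 0 + 0 = 0 → 0
  → #490000
53% tone:
  R: 128 + 0 = 128 → 128
  G: 0 + 67.84 = 67.84 → 68
  B: 0 + 0.53×(128−0) = 0 + 67.84 = 67.84 → 68
  → #804444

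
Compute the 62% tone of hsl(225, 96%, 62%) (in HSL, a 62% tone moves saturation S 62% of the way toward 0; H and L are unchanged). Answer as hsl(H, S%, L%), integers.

S moves 62% from 96 toward 0: 96 − 59.52 = 36.48 → 36.
H and L are unchanged.

hsl(225, 36%, 62%)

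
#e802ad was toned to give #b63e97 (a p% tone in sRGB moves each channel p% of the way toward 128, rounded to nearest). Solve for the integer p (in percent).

#e802ad is rgb(232, 2, 173); #b63e97 is rgb(182, 62, 151).
On the G channel (widest range): 62 ≈ 2 + (p/100)(128 − 2), so p ≈ 100×(62 − 2)/(128 − 2) = 6000/126 = 47.62.
p = 48 reproduces all three channels after rounding.

48%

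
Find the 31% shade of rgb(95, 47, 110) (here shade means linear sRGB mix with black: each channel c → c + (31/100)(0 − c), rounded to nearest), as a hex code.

#42204C

A 31% shade moves each channel 31% toward 0:
  R: 95 + 0.31×(0−95) = 95 − 29.45 = 65.55 → 66
  G: 47 + 0.31×(0−47) = 47 − 14.57 = 32.43 → 32
  B: 110 + 0.31×(0−110) = 110 − 34.1 = 75.9 → 76
rgb(66, 32, 76) = #42204C.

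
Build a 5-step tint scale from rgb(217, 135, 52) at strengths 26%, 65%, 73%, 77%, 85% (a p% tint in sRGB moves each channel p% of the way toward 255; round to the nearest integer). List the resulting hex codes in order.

#E3A669, #F2D5B8, #F5DFC8, #F6E3D0, #F9EDE1

26%: (217 + 9.88 = 226.88→227, 135 + 31.2 = 166.2→166, 52 + 52.78 = 104.78→105) → #E3A669
65%: (217 + 24.7 = 241.7→242, 135 + 78 = 213→213, 52 + 131.95 = 183.95→184) → #F2D5B8
73%: (217 + 27.74 = 244.74→245, 135 + 87.6 = 222.6→223, 52 + 148.19 = 200.19→200) → #F5DFC8
77%: (217 + 29.26 = 246.26→246, 135 + 92.4 = 227.4→227, 52 + 156.31 = 208.31→208) → #F6E3D0
85%: (217 + 32.3 = 249.3→249, 135 + 102 = 237→237, 52 + 172.55 = 224.55→225) → #F9EDE1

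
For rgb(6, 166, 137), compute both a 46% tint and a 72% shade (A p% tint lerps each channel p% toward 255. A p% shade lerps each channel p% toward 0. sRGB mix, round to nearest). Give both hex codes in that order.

#79cfbf, #022e26

46% tint:
  R: 6 + 0.46×(255−6) = 6 + 114.54 = 120.54 → 121
  G: 166 + 40.94 = 206.94 → 207
  B: 137 + 0.46×(255−137) = 137 + 54.28 = 191.28 → 191
  → #79cfbf
72% shade:
  R: 6 + 0.72×(0−6) = 6 − 4.32 = 1.68 → 2
  G: 166 + 0.72×(0−166) = 166 − 119.52 = 46.48 → 46
  B: 137 − 98.64 = 38.36 → 38
  → #022e26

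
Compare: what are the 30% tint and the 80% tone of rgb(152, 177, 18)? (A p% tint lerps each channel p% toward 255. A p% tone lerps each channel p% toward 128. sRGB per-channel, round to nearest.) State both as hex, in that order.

30% tint:
  R: 152 + 0.3×(255−152) = 152 + 30.9 = 182.9 → 183
  G: 177 + 23.4 = 200.4 → 200
  B: 18 + 71.1 = 89.1 → 89
  → #B7C859
80% tone:
  R: 152 + 0.8×(128−152) = 152 − 19.2 = 132.8 → 133
  G: 177 − 39.2 = 137.8 → 138
  B: 18 + 0.8×(128−18) = 18 + 88 = 106 → 106
  → #858A6A

#B7C859, #858A6A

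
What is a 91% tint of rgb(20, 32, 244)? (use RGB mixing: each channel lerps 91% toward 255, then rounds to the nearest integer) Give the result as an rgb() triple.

A 91% tint moves each channel 91% toward 255:
  R: 20 + 213.85 = 233.85 → 234
  G: 32 + 0.91×(255−32) = 32 + 202.93 = 234.93 → 235
  B: 244 + 10.01 = 254.01 → 254

rgb(234, 235, 254)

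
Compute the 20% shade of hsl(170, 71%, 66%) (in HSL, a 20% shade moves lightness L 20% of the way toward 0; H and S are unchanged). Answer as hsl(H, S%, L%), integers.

L moves 20% from 66 toward 0: 66 − 13.2 = 52.8 → 53.
H and S are unchanged.

hsl(170, 71%, 53%)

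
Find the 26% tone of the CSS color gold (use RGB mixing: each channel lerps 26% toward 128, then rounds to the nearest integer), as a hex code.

CSS gold is rgb(255, 215, 0).
Per channel, c → c + 0.26(128 − c):
  R: 255 − 33.02 = 221.98 → 222
  G: 215 + 0.26×(128−215) = 215 − 22.62 = 192.38 → 192
  B: 0 + 33.28 = 33.28 → 33
rgb(222, 192, 33) = #DEC021.

#DEC021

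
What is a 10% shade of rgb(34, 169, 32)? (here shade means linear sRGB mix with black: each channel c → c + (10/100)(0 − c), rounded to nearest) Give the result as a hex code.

#1F981D

Lerp each channel 10% toward 0:
  R: 34 − 3.4 = 30.6 → 31
  G: 169 + 0.1×(0−169) = 169 − 16.9 = 152.1 → 152
  B: 32 − 3.2 = 28.8 → 29
rgb(31, 152, 29) = #1F981D.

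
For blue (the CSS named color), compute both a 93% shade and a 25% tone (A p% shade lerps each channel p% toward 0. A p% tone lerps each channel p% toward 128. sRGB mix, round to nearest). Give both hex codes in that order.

#000012, #2020df

CSS blue is rgb(0, 0, 255).
93% shade:
  R: 0 + 0.93×(0−0) = 0 + 0 = 0 → 0
  G: 0 + 0.93×(0−0) = 0 + 0 = 0 → 0
  B: 255 − 237.15 = 17.85 → 18
  → #000012
25% tone:
  R: 0 + 0.25×(128−0) = 0 + 32 = 32 → 32
  G: 0 + 0.25×(128−0) = 0 + 32 = 32 → 32
  B: 255 + 0.25×(128−255) = 255 − 31.75 = 223.25 → 223
  → #2020df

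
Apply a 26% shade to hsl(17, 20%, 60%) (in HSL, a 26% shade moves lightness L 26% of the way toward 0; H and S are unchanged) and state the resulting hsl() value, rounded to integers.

L moves 26% from 60 toward 0: 60 − 15.6 = 44.4 → 44.
H and S are unchanged.

hsl(17, 20%, 44%)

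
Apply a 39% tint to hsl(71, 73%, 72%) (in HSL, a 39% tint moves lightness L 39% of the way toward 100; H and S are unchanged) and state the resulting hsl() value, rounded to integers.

L moves 39% from 72 toward 100: 72 + 10.92 = 82.92 → 83.
H and S are unchanged.

hsl(71, 73%, 83%)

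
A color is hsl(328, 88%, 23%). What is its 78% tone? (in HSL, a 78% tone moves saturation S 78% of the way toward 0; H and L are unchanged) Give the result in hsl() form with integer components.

hsl(328, 19%, 23%)

S moves 78% from 88 toward 0: 88 − 68.64 = 19.36 → 19.
H and L are unchanged.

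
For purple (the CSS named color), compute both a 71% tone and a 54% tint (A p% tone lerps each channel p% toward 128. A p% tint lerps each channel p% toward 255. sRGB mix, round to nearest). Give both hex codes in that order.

#805b80, #c58ac5

CSS purple is rgb(128, 0, 128).
71% tone:
  R: 128 + 0.71×(128−128) = 128 + 0 = 128 → 128
  G: 0 + 90.88 = 90.88 → 91
  B: 128 + 0.71×(128−128) = 128 + 0 = 128 → 128
  → #805b80
54% tint:
  R: 128 + 0.54×(255−128) = 128 + 68.58 = 196.58 → 197
  G: 0 + 0.54×(255−0) = 0 + 137.7 = 137.7 → 138
  B: 128 + 0.54×(255−128) = 128 + 68.58 = 196.58 → 197
  → #c58ac5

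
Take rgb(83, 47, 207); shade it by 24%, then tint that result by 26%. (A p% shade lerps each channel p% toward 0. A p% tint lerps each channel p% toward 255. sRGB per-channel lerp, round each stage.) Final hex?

#715DB6

A 24% shade moves each channel 24% toward 0:
  R: 83 − 19.92 = 63.08 → 63
  G: 47 + 0.24×(0−47) = 47 − 11.28 = 35.72 → 36
  B: 207 + 0.24×(0−207) = 207 − 49.68 = 157.32 → 157
After the shade: rgb(63, 36, 157) = #3F249D.
Lerp each channel 26% toward 255:
  R: 63 + 49.92 = 112.92 → 113
  G: 36 + 56.94 = 92.94 → 93
  B: 157 + 0.26×(255−157) = 157 + 25.48 = 182.48 → 182
rgb(113, 93, 182) = #715DB6.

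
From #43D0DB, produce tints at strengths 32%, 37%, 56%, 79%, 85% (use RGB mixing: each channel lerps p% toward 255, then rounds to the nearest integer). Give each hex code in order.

#43D0DB is rgb(67, 208, 219).
32%: (67 + 60.16 = 127.16→127, 208 + 15.04 = 223.04→223, 219 + 11.52 = 230.52→231) → #7FDFE7
37%: (67 + 69.56 = 136.56→137, 208 + 17.39 = 225.39→225, 219 + 13.32 = 232.32→232) → #89E1E8
56%: (67 + 105.28 = 172.28→172, 208 + 26.32 = 234.32→234, 219 + 20.16 = 239.16→239) → #ACEAEF
79%: (67 + 148.52 = 215.52→216, 208 + 37.13 = 245.13→245, 219 + 28.44 = 247.44→247) → #D8F5F7
85%: (67 + 159.8 = 226.8→227, 208 + 39.95 = 247.95→248, 219 + 30.6 = 249.6→250) → #E3F8FA

#7FDFE7, #89E1E8, #ACEAEF, #D8F5F7, #E3F8FA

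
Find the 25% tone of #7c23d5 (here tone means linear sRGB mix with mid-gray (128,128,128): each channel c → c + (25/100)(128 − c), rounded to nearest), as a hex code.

#7c23d5 is rgb(124, 35, 213).
A 25% tone moves each channel 25% toward 128:
  R: 124 + 0.25×(128−124) = 124 + 1 = 125 → 125
  G: 35 + 0.25×(128−35) = 35 + 23.25 = 58.25 → 58
  B: 213 − 21.25 = 191.75 → 192
rgb(125, 58, 192) = #7d3ac0.

#7d3ac0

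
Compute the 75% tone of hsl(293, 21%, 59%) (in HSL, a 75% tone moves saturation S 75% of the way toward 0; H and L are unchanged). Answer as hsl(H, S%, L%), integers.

S moves 75% from 21 toward 0: 21 − 15.75 = 5.25 → 5.
H and L are unchanged.

hsl(293, 5%, 59%)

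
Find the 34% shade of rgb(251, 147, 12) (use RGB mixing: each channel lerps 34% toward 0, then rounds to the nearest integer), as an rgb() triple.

rgb(166, 97, 8)

A 34% shade moves each channel 34% toward 0:
  R: 251 − 85.34 = 165.66 → 166
  G: 147 + 0.34×(0−147) = 147 − 49.98 = 97.02 → 97
  B: 12 + 0.34×(0−12) = 12 − 4.08 = 7.92 → 8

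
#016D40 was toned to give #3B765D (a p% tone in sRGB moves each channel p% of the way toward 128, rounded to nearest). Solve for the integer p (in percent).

#016D40 is rgb(1, 109, 64); #3B765D is rgb(59, 118, 93).
On the R channel (widest range): 59 ≈ 1 + (p/100)(128 − 1), so p ≈ 100×(59 − 1)/(128 − 1) = 5800/127 = 45.67.
p = 46 reproduces all three channels after rounding.

46%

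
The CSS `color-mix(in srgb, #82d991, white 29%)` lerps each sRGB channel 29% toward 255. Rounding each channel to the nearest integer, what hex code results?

#82d991 is rgb(130, 217, 145).
Lerp each channel 29% toward 255:
  R: 130 + 0.29×(255−130) = 130 + 36.25 = 166.25 → 166
  G: 217 + 0.29×(255−217) = 217 + 11.02 = 228.02 → 228
  B: 145 + 0.29×(255−145) = 145 + 31.9 = 176.9 → 177
rgb(166, 228, 177) = #a6e4b1.

#a6e4b1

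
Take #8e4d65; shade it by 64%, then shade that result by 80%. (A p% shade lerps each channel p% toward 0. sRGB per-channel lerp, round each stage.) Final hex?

#8e4d65 is rgb(142, 77, 101).
Per channel, c → c + 0.64(0 − c):
  R: 142 + 0.64×(0−142) = 142 − 90.88 = 51.12 → 51
  G: 77 + 0.64×(0−77) = 77 − 49.28 = 27.72 → 28
  B: 101 − 64.64 = 36.36 → 36
After the shade: rgb(51, 28, 36) = #331c24.
Per channel, c → c + 0.8(0 − c):
  R: 51 + 0.8×(0−51) = 51 − 40.8 = 10.2 → 10
  G: 28 − 22.4 = 5.6 → 6
  B: 36 + 0.8×(0−36) = 36 − 28.8 = 7.2 → 7
rgb(10, 6, 7) = #0a0607.

#0a0607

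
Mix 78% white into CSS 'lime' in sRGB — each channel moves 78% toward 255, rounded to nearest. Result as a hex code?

CSS lime is rgb(0, 255, 0).
A 78% tint moves each channel 78% toward 255:
  R: 0 + 0.78×(255−0) = 0 + 198.9 = 198.9 → 199
  G: 255 + 0 = 255 → 255
  B: 0 + 0.78×(255−0) = 0 + 198.9 = 198.9 → 199
rgb(199, 255, 199) = #c7ffc7.

#c7ffc7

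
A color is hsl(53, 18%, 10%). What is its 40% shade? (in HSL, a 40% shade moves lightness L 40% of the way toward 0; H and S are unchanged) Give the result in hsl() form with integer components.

hsl(53, 18%, 6%)

L moves 40% from 10 toward 0: 10 − 4 = 6 → 6.
H and S are unchanged.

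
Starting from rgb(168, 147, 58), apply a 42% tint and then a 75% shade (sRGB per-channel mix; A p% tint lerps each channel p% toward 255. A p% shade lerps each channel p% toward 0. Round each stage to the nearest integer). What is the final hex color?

#333023

Per channel, c → c + 0.42(255 − c):
  R: 168 + 36.54 = 204.54 → 205
  G: 147 + 0.42×(255−147) = 147 + 45.36 = 192.36 → 192
  B: 58 + 0.42×(255−58) = 58 + 82.74 = 140.74 → 141
After the tint: rgb(205, 192, 141) = #cdc08d.
Per channel, c → c + 0.75(0 − c):
  R: 205 − 153.75 = 51.25 → 51
  G: 192 + 0.75×(0−192) = 192 − 144 = 48 → 48
  B: 141 − 105.75 = 35.25 → 35
rgb(51, 48, 35) = #333023.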